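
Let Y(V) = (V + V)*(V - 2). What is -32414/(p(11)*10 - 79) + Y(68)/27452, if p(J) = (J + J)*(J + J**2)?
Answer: -157468798/198759343 ≈ -0.79226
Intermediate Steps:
Y(V) = 2*V*(-2 + V) (Y(V) = (2*V)*(-2 + V) = 2*V*(-2 + V))
p(J) = 2*J*(J + J**2) (p(J) = (2*J)*(J + J**2) = 2*J*(J + J**2))
-32414/(p(11)*10 - 79) + Y(68)/27452 = -32414/((2*11**2*(1 + 11))*10 - 79) + (2*68*(-2 + 68))/27452 = -32414/((2*121*12)*10 - 79) + (2*68*66)*(1/27452) = -32414/(2904*10 - 79) + 8976*(1/27452) = -32414/(29040 - 79) + 2244/6863 = -32414/28961 + 2244/6863 = -157468798/198759343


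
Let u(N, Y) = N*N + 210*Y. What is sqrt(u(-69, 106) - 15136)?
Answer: sqrt(11885) ≈ 109.02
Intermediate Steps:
u(N, Y) = N**2 + 210*Y
sqrt(u(-69, 106) - 15136) = sqrt(((-69)**2 + 210*106) - 15136) = sqrt((4761 + 22260) - 15136) = sqrt(27021 - 15136) = sqrt(11885)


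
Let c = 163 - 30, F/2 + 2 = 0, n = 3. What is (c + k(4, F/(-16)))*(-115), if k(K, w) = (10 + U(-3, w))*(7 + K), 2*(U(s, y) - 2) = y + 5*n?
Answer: -320965/8 ≈ -40121.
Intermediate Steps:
F = -4 (F = -4 + 2*0 = -4 + 0 = -4)
U(s, y) = 19/2 + y/2 (U(s, y) = 2 + (y + 5*3)/2 = 2 + (y + 15)/2 = 2 + (15 + y)/2 = 2 + (15/2 + y/2) = 19/2 + y/2)
c = 133
k(K, w) = (7 + K)*(39/2 + w/2) (k(K, w) = (10 + (19/2 + w/2))*(7 + K) = (39/2 + w/2)*(7 + K) = (7 + K)*(39/2 + w/2))
(c + k(4, F/(-16)))*(-115) = (133 + (273/2 + 7*(-4/(-16))/2 + (39/2)*4 + (½)*4*(-4/(-16))))*(-115) = (133 + (273/2 + 7*(-4*(-1/16))/2 + 78 + (½)*4*(-4*(-1/16))))*(-115) = (133 + (273/2 + (7/2)*(¼) + 78 + (½)*4*(¼)))*(-115) = (133 + (273/2 + 7/8 + 78 + ½))*(-115) = (133 + 1727/8)*(-115) = (2791/8)*(-115) = -320965/8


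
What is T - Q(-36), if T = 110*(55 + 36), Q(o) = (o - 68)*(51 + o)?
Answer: 11570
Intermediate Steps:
Q(o) = (-68 + o)*(51 + o)
T = 10010 (T = 110*91 = 10010)
T - Q(-36) = 10010 - (-3468 + (-36)² - 17*(-36)) = 10010 - (-3468 + 1296 + 612) = 10010 - 1*(-1560) = 10010 + 1560 = 11570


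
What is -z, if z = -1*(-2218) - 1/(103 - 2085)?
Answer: -4396077/1982 ≈ -2218.0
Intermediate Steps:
z = 4396077/1982 (z = 2218 - 1/(-1982) = 2218 - 1*(-1/1982) = 2218 + 1/1982 = 4396077/1982 ≈ 2218.0)
-z = -1*4396077/1982 = -4396077/1982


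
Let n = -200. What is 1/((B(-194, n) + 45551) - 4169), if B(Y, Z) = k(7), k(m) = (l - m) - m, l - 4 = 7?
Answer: 1/41379 ≈ 2.4167e-5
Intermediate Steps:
l = 11 (l = 4 + 7 = 11)
k(m) = 11 - 2*m (k(m) = (11 - m) - m = 11 - 2*m)
B(Y, Z) = -3 (B(Y, Z) = 11 - 2*7 = 11 - 14 = -3)
1/((B(-194, n) + 45551) - 4169) = 1/((-3 + 45551) - 4169) = 1/(45548 - 4169) = 1/41379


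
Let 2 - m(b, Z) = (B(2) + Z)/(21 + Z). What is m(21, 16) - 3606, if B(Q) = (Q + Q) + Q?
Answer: -133370/37 ≈ -3604.6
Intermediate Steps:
B(Q) = 3*Q (B(Q) = 2*Q + Q = 3*Q)
m(b, Z) = 2 - (6 + Z)/(21 + Z) (m(b, Z) = 2 - (3*2 + Z)/(21 + Z) = 2 - (6 + Z)/(21 + Z))
m(21, 16) - 3606 = (36 + 16)/(21 + 16) - 3606 = 52/37 - 3606 = -133370/37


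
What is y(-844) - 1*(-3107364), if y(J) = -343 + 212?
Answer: 3107233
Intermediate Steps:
y(J) = -131
y(-844) - 1*(-3107364) = -131 - 1*(-3107364) = -131 + 3107364 = 3107233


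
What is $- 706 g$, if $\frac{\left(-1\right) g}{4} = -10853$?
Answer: $-30648872$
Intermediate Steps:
$g = 43412$ ($g = \left(-4\right) \left(-10853\right) = 43412$)
$- 706 g = \left(-706\right) 43412 = -30648872$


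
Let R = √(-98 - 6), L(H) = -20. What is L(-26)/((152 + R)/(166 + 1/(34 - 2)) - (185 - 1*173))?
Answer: 26074433/14451559 + 28336*I*√26/14451559 ≈ 1.8043 + 0.0099979*I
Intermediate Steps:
R = 2*I*√26 (R = √(-104) = 2*I*√26 ≈ 10.198*I)
L(-26)/((152 + R)/(166 + 1/(34 - 2)) - (185 - 1*173)) = -20/((152 + 2*I*√26)/(166 + 1/(34 - 2)) - (185 - 1*173)) = -20/((152 + 2*I*√26)/(166 + 1/32) - (185 - 173)) = -20/((152 + 2*I*√26)/(166 + 1/32) - 1*12) = -20/((152 + 2*I*√26)/(5313/32) - 12) = -20/((152 + 2*I*√26)*(32/5313) - 12) = -20/((4864/5313 + 64*I*√26/5313) - 12) = -20/(-58892/5313 + 64*I*√26/5313)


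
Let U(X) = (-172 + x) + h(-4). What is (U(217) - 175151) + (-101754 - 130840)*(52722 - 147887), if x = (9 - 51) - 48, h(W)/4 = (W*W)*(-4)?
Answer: 22134632341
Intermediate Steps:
h(W) = -16*W² (h(W) = 4*((W*W)*(-4)) = 4*(W²*(-4)) = 4*(-4*W²) = -16*W²)
x = -90 (x = -42 - 48 = -90)
U(X) = -518 (U(X) = (-172 - 90) - 16*(-4)² = -262 - 16*16 = -262 - 256 = -518)
(U(217) - 175151) + (-101754 - 130840)*(52722 - 147887) = (-518 - 175151) + (-101754 - 130840)*(52722 - 147887) = -175669 - 232594*(-95165) = -175669 + 22134808010 = 22134632341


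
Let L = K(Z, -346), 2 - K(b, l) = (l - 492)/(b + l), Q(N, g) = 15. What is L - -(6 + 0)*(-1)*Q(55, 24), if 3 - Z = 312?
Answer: -58478/655 ≈ -89.279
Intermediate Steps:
Z = -309 (Z = 3 - 1*312 = 3 - 312 = -309)
K(b, l) = 2 - (-492 + l)/(b + l) (K(b, l) = 2 - (l - 492)/(b + l) = 2 - (-492 + l)/(b + l))
L = 472/655 (L = (492 - 346 + 2*(-309))/(-309 - 346) = (492 - 346 - 618)/(-655) = -1/655*(-472) = 472/655 ≈ 0.72061)
L - -(6 + 0)*(-1)*Q(55, 24) = 472/655 - -(6 + 0)*(-1)*15 = 472/655 - -1*6*(-1)*15 = 472/655 - (-6*(-1))*15 = 472/655 - 6*15 = 472/655 - 1*90 = 472/655 - 90 = -58478/655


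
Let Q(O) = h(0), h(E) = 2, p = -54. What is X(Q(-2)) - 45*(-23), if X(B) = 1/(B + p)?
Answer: 53819/52 ≈ 1035.0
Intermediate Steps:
Q(O) = 2
X(B) = 1/(-54 + B) (X(B) = 1/(B - 54) = 1/(-54 + B))
X(Q(-2)) - 45*(-23) = 1/(-54 + 2) - 45*(-23) = 1/(-52) + 1035 = -1/52 + 1035 = 53819/52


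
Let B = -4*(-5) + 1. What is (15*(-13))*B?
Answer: -4095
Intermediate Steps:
B = 21 (B = 20 + 1 = 21)
(15*(-13))*B = (15*(-13))*21 = -195*21 = -4095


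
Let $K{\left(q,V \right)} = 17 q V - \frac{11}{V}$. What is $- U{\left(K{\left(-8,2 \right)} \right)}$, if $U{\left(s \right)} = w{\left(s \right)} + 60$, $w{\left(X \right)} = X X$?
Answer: $- \frac{308265}{4} \approx -77066.0$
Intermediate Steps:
$w{\left(X \right)} = X^{2}$
$K{\left(q,V \right)} = - \frac{11}{V} + 17 V q$ ($K{\left(q,V \right)} = 17 V q - \frac{11}{V} = - \frac{11}{V} + 17 V q$)
$U{\left(s \right)} = 60 + s^{2}$ ($U{\left(s \right)} = s^{2} + 60 = 60 + s^{2}$)
$- U{\left(K{\left(-8,2 \right)} \right)} = - (60 + \left(- \frac{11}{2} + 17 \cdot 2 \left(-8\right)\right)^{2}) = - (60 + \left(\left(-11\right) \frac{1}{2} - 272\right)^{2}) = - (60 + \left(- \frac{11}{2} - 272\right)^{2}) = - (60 + \left(- \frac{555}{2}\right)^{2}) = - (60 + \frac{308025}{4}) = \left(-1\right) \frac{308265}{4} = - \frac{308265}{4}$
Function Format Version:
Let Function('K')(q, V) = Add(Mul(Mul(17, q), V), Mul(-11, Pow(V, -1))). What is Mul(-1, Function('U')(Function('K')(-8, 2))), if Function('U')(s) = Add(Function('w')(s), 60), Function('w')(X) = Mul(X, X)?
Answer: Rational(-308265, 4) ≈ -77066.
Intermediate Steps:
Function('w')(X) = Pow(X, 2)
Function('K')(q, V) = Add(Mul(-11, Pow(V, -1)), Mul(17, V, q)) (Function('K')(q, V) = Add(Mul(17, V, q), Mul(-11, Pow(V, -1))) = Add(Mul(-11, Pow(V, -1)), Mul(17, V, q)))
Function('U')(s) = Add(60, Pow(s, 2)) (Function('U')(s) = Add(Pow(s, 2), 60) = Add(60, Pow(s, 2)))
Mul(-1, Function('U')(Function('K')(-8, 2))) = Mul(-1, Add(60, Pow(Add(Mul(-11, Pow(2, -1)), Mul(17, 2, -8)), 2))) = Mul(-1, Add(60, Pow(Add(Mul(-11, Rational(1, 2)), -272), 2))) = Mul(-1, Add(60, Pow(Add(Rational(-11, 2), -272), 2))) = Mul(-1, Add(60, Pow(Rational(-555, 2), 2))) = Mul(-1, Add(60, Rational(308025, 4))) = Mul(-1, Rational(308265, 4)) = Rational(-308265, 4)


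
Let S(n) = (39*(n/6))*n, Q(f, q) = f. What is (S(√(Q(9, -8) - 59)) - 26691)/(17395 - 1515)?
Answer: -3377/1985 ≈ -1.7013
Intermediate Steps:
S(n) = 13*n²/2 (S(n) = (39*(n*(⅙)))*n = (39*(n/6))*n = (13*n/2)*n = 13*n²/2)
(S(√(Q(9, -8) - 59)) - 26691)/(17395 - 1515) = (13*(√(9 - 59))²/2 - 26691)/(17395 - 1515) = (13*(√(-50))²/2 - 26691)/15880 = (13*(5*I*√2)²/2 - 26691)*(1/15880) = ((13/2)*(-50) - 26691)*(1/15880) = (-325 - 26691)*(1/15880) = -27016*1/15880 = -3377/1985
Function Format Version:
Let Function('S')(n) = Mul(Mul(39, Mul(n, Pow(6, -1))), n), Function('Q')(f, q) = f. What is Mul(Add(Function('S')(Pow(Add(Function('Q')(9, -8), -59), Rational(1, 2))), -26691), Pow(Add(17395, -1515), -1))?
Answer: Rational(-3377, 1985) ≈ -1.7013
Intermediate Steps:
Function('S')(n) = Mul(Rational(13, 2), Pow(n, 2)) (Function('S')(n) = Mul(Mul(39, Mul(n, Rational(1, 6))), n) = Mul(Mul(39, Mul(Rational(1, 6), n)), n) = Mul(Mul(Rational(13, 2), n), n) = Mul(Rational(13, 2), Pow(n, 2)))
Mul(Add(Function('S')(Pow(Add(Function('Q')(9, -8), -59), Rational(1, 2))), -26691), Pow(Add(17395, -1515), -1)) = Mul(Add(Mul(Rational(13, 2), Pow(Pow(Add(9, -59), Rational(1, 2)), 2)), -26691), Pow(Add(17395, -1515), -1)) = Mul(Add(Mul(Rational(13, 2), Pow(Pow(-50, Rational(1, 2)), 2)), -26691), Pow(15880, -1)) = Mul(Add(Mul(Rational(13, 2), Pow(Mul(5, I, Pow(2, Rational(1, 2))), 2)), -26691), Rational(1, 15880)) = Mul(Add(Mul(Rational(13, 2), -50), -26691), Rational(1, 15880)) = Mul(Add(-325, -26691), Rational(1, 15880)) = Mul(-27016, Rational(1, 15880)) = Rational(-3377, 1985)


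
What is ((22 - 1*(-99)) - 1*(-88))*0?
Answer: 0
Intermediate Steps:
((22 - 1*(-99)) - 1*(-88))*0 = ((22 + 99) + 88)*0 = (121 + 88)*0 = 209*0 = 0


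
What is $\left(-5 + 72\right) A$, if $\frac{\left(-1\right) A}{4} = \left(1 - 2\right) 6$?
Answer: $1608$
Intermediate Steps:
$A = 24$ ($A = - 4 \left(1 - 2\right) 6 = - 4 \left(\left(-1\right) 6\right) = \left(-4\right) \left(-6\right) = 24$)
$\left(-5 + 72\right) A = \left(-5 + 72\right) 24 = 67 \cdot 24 = 1608$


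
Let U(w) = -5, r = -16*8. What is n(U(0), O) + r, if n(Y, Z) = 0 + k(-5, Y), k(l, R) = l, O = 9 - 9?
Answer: -133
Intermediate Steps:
r = -128
O = 0
n(Y, Z) = -5 (n(Y, Z) = 0 - 5 = -5)
n(U(0), O) + r = -5 - 128 = -133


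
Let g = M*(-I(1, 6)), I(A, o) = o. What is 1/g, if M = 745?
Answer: -1/4470 ≈ -0.00022371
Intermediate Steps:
g = -4470 (g = 745*(-1*6) = 745*(-6) = -4470)
1/g = 1/(-4470) = -1/4470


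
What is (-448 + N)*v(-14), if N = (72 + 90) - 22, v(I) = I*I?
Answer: -60368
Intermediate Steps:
v(I) = I²
N = 140 (N = 162 - 22 = 140)
(-448 + N)*v(-14) = (-448 + 140)*(-14)² = -308*196 = -60368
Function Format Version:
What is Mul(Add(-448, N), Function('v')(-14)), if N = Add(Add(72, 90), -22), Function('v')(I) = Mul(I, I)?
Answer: -60368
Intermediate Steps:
Function('v')(I) = Pow(I, 2)
N = 140 (N = Add(162, -22) = 140)
Mul(Add(-448, N), Function('v')(-14)) = Mul(Add(-448, 140), Pow(-14, 2)) = Mul(-308, 196) = -60368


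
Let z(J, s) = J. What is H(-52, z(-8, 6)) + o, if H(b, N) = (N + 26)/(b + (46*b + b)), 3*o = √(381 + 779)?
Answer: -3/416 + 2*√290/3 ≈ 11.346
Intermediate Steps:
o = 2*√290/3 (o = √(381 + 779)/3 = √1160/3 = (2*√290)/3 = 2*√290/3 ≈ 11.353)
H(b, N) = (26 + N)/(48*b) (H(b, N) = (26 + N)/(b + 47*b) = (26 + N)/((48*b)) = (26 + N)*(1/(48*b)) = (26 + N)/(48*b))
H(-52, z(-8, 6)) + o = (1/48)*(26 - 8)/(-52) + 2*√290/3 = (1/48)*(-1/52)*18 + 2*√290/3 = -3/416 + 2*√290/3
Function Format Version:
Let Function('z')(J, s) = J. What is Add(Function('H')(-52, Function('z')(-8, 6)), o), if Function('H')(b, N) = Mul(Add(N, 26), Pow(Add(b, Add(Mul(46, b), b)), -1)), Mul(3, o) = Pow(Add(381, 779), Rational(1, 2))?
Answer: Add(Rational(-3, 416), Mul(Rational(2, 3), Pow(290, Rational(1, 2)))) ≈ 11.346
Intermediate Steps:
o = Mul(Rational(2, 3), Pow(290, Rational(1, 2))) (o = Mul(Rational(1, 3), Pow(Add(381, 779), Rational(1, 2))) = Mul(Rational(1, 3), Pow(1160, Rational(1, 2))) = Mul(Rational(1, 3), Mul(2, Pow(290, Rational(1, 2)))) = Mul(Rational(2, 3), Pow(290, Rational(1, 2))) ≈ 11.353)
Function('H')(b, N) = Mul(Rational(1, 48), Pow(b, -1), Add(26, N)) (Function('H')(b, N) = Mul(Add(26, N), Pow(Add(b, Mul(47, b)), -1)) = Mul(Add(26, N), Pow(Mul(48, b), -1)) = Mul(Add(26, N), Mul(Rational(1, 48), Pow(b, -1))) = Mul(Rational(1, 48), Pow(b, -1), Add(26, N)))
Add(Function('H')(-52, Function('z')(-8, 6)), o) = Add(Mul(Rational(1, 48), Pow(-52, -1), Add(26, -8)), Mul(Rational(2, 3), Pow(290, Rational(1, 2)))) = Add(Mul(Rational(1, 48), Rational(-1, 52), 18), Mul(Rational(2, 3), Pow(290, Rational(1, 2)))) = Add(Rational(-3, 416), Mul(Rational(2, 3), Pow(290, Rational(1, 2))))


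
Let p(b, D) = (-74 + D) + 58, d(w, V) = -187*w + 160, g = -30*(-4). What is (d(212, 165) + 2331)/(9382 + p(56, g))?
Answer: -37153/9486 ≈ -3.9166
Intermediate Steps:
g = 120
d(w, V) = 160 - 187*w
p(b, D) = -16 + D
(d(212, 165) + 2331)/(9382 + p(56, g)) = ((160 - 187*212) + 2331)/(9382 + (-16 + 120)) = ((160 - 39644) + 2331)/(9382 + 104) = (-39484 + 2331)/9486 = -37153*1/9486 = -37153/9486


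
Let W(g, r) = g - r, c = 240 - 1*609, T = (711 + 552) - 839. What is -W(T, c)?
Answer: -793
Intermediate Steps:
T = 424 (T = 1263 - 839 = 424)
c = -369 (c = 240 - 609 = -369)
-W(T, c) = -(424 - 1*(-369)) = -(424 + 369) = -1*793 = -793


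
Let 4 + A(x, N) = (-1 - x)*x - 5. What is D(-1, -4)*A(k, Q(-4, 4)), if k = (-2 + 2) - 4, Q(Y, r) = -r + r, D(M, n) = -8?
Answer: 168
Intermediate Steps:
Q(Y, r) = 0
k = -4 (k = 0 - 4 = -4)
A(x, N) = -9 + x*(-1 - x) (A(x, N) = -4 + ((-1 - x)*x - 5) = -4 + (x*(-1 - x) - 5) = -4 + (-5 + x*(-1 - x)) = -9 + x*(-1 - x))
D(-1, -4)*A(k, Q(-4, 4)) = -8*(-9 - 1*(-4) - 1*(-4)²) = -8*(-9 + 4 - 1*16) = -8*(-9 + 4 - 16) = -8*(-21) = 168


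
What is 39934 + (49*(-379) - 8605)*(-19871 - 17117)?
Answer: 1005225822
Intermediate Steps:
39934 + (49*(-379) - 8605)*(-19871 - 17117) = 39934 + (-18571 - 8605)*(-36988) = 39934 - 27176*(-36988) = 39934 + 1005185888 = 1005225822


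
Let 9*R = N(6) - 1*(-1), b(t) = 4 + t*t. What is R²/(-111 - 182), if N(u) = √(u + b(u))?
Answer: -(1 + √46)²/23733 ≈ -0.0025519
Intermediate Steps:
b(t) = 4 + t²
N(u) = √(4 + u + u²) (N(u) = √(u + (4 + u²)) = √(4 + u + u²))
R = ⅑ + √46/9 (R = (√(4 + 6 + 6²) - 1*(-1))/9 = (√(4 + 6 + 36) + 1)/9 = (√46 + 1)/9 = (1 + √46)/9 = ⅑ + √46/9 ≈ 0.86470)
R²/(-111 - 182) = (⅑ + √46/9)²/(-111 - 182) = (⅑ + √46/9)²/(-293) = (⅑ + √46/9)²*(-1/293) = -(⅑ + √46/9)²/293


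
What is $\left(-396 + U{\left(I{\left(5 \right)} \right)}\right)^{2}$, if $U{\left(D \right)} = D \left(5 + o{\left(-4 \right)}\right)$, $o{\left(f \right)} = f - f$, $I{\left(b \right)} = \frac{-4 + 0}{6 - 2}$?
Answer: $160801$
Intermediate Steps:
$I{\left(b \right)} = -1$ ($I{\left(b \right)} = - \frac{4}{4} = \left(-4\right) \frac{1}{4} = -1$)
$o{\left(f \right)} = 0$
$U{\left(D \right)} = 5 D$ ($U{\left(D \right)} = D \left(5 + 0\right) = D 5 = 5 D$)
$\left(-396 + U{\left(I{\left(5 \right)} \right)}\right)^{2} = \left(-396 + 5 \left(-1\right)\right)^{2} = \left(-396 - 5\right)^{2} = \left(-401\right)^{2} = 160801$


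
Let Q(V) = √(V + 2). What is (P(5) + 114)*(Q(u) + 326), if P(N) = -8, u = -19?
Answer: 34556 + 106*I*√17 ≈ 34556.0 + 437.05*I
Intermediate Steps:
Q(V) = √(2 + V)
(P(5) + 114)*(Q(u) + 326) = (-8 + 114)*(√(2 - 19) + 326) = 106*(√(-17) + 326) = 106*(I*√17 + 326) = 106*(326 + I*√17) = 34556 + 106*I*√17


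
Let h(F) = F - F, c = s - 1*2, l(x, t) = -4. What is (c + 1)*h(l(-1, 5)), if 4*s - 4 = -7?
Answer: 0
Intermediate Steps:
s = -3/4 (s = 1 + (1/4)*(-7) = 1 - 7/4 = -3/4 ≈ -0.75000)
c = -11/4 (c = -3/4 - 1*2 = -3/4 - 2 = -11/4 ≈ -2.7500)
h(F) = 0
(c + 1)*h(l(-1, 5)) = (-11/4 + 1)*0 = -7/4*0 = 0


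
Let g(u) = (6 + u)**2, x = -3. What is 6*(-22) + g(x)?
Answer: -123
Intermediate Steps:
6*(-22) + g(x) = 6*(-22) + (6 - 3)**2 = -132 + 3**2 = -132 + 9 = -123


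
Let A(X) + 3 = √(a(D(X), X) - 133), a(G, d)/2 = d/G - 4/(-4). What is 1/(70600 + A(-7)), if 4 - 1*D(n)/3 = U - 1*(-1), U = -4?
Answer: 211791/14951809622 - I*√1185/14951809622 ≈ 1.4165e-5 - 2.3023e-9*I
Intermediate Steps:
D(n) = 21 (D(n) = 12 - 3*(-4 - 1*(-1)) = 12 - 3*(-4 + 1) = 12 - 3*(-3) = 12 + 9 = 21)
a(G, d) = 2 + 2*d/G (a(G, d) = 2*(d/G - 4/(-4)) = 2*(d/G - 4*(-¼)) = 2*(d/G + 1) = 2*(1 + d/G) = 2 + 2*d/G)
A(X) = -3 + √(-131 + 2*X/21) (A(X) = -3 + √((2 + 2*X/21) - 133) = -3 + √(-131 + 2*X/21))
1/(70600 + A(-7)) = 1/(70600 + (-3 + √(-57771 + 42*(-7))/21)) = 1/(70600 + (-3 + √(-57771 - 294)/21)) = 1/(70600 + (-3 + √(-58065)/21)) = 1/(70600 + (-3 + (7*I*√1185)/21)) = 1/(70600 + (-3 + I*√1185/3)) = 1/(70597 + I*√1185/3)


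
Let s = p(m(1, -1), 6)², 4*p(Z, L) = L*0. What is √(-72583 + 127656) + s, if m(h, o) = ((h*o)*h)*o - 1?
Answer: √55073 ≈ 234.68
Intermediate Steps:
m(h, o) = -1 + h²*o² (m(h, o) = (o*h²)*o - 1 = h²*o² - 1 = -1 + h²*o²)
p(Z, L) = 0 (p(Z, L) = (L*0)/4 = (¼)*0 = 0)
s = 0 (s = 0² = 0)
√(-72583 + 127656) + s = √(-72583 + 127656) + 0 = √55073 + 0 = √55073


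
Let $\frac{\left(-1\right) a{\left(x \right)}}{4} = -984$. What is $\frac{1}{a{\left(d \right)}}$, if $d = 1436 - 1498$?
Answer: $\frac{1}{3936} \approx 0.00025406$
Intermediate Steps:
$d = -62$ ($d = 1436 - 1498 = -62$)
$a{\left(x \right)} = 3936$ ($a{\left(x \right)} = \left(-4\right) \left(-984\right) = 3936$)
$\frac{1}{a{\left(d \right)}} = \frac{1}{3936}$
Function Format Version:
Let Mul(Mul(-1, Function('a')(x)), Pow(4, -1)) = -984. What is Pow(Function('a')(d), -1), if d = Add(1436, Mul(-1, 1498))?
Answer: Rational(1, 3936) ≈ 0.00025406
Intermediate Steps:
d = -62 (d = Add(1436, -1498) = -62)
Function('a')(x) = 3936 (Function('a')(x) = Mul(-4, -984) = 3936)
Pow(Function('a')(d), -1) = Pow(3936, -1) = Rational(1, 3936)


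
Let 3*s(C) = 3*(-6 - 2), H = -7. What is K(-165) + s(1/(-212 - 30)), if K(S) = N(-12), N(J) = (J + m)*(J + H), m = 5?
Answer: 125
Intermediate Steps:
s(C) = -8 (s(C) = (3*(-6 - 2))/3 = (3*(-8))/3 = (⅓)*(-24) = -8)
N(J) = (-7 + J)*(5 + J) (N(J) = (J + 5)*(J - 7) = (5 + J)*(-7 + J) = (-7 + J)*(5 + J))
K(S) = 133 (K(S) = -35 + (-12)² - 2*(-12) = -35 + 144 + 24 = 133)
K(-165) + s(1/(-212 - 30)) = 133 - 8 = 125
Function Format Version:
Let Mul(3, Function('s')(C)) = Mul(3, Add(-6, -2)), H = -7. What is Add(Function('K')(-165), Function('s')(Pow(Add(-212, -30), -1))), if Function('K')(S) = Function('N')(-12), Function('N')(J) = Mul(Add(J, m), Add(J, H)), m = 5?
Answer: 125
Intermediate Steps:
Function('s')(C) = -8 (Function('s')(C) = Mul(Rational(1, 3), Mul(3, Add(-6, -2))) = Mul(Rational(1, 3), Mul(3, -8)) = Mul(Rational(1, 3), -24) = -8)
Function('N')(J) = Mul(Add(-7, J), Add(5, J)) (Function('N')(J) = Mul(Add(J, 5), Add(J, -7)) = Mul(Add(5, J), Add(-7, J)) = Mul(Add(-7, J), Add(5, J)))
Function('K')(S) = 133 (Function('K')(S) = Add(-35, Pow(-12, 2), Mul(-2, -12)) = Add(-35, 144, 24) = 133)
Add(Function('K')(-165), Function('s')(Pow(Add(-212, -30), -1))) = Add(133, -8) = 125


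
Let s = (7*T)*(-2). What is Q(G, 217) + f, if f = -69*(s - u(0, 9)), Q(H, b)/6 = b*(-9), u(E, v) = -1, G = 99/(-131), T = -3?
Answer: -14685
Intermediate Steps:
G = -99/131 (G = 99*(-1/131) = -99/131 ≈ -0.75572)
Q(H, b) = -54*b (Q(H, b) = 6*(b*(-9)) = 6*(-9*b) = -54*b)
s = 42 (s = (7*(-3))*(-2) = -21*(-2) = 42)
f = -2967 (f = -69*(42 - 1*(-1)) = -69*(42 + 1) = -69*43 = -2967)
Q(G, 217) + f = -54*217 - 2967 = -11718 - 2967 = -14685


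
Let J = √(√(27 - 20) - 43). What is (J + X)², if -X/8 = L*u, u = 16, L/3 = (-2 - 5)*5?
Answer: (13440 + I*√(43 - √7))² ≈ 1.8063e+8 + 1.71e+5*I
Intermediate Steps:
L = -105 (L = 3*((-2 - 5)*5) = 3*(-7*5) = 3*(-35) = -105)
J = √(-43 + √7) (J = √(√7 - 43) = √(-43 + √7) ≈ 6.3525*I)
X = 13440 (X = -(-840)*16 = -8*(-1680) = 13440)
(J + X)² = (√(-43 + √7) + 13440)² = (13440 + √(-43 + √7))²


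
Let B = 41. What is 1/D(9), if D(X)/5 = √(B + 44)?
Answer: √85/425 ≈ 0.021693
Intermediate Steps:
D(X) = 5*√85 (D(X) = 5*√(41 + 44) = 5*√85)
1/D(9) = 1/(5*√85) = √85/425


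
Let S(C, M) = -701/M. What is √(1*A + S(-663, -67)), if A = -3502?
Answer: I*√15673511/67 ≈ 59.089*I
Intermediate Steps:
√(1*A + S(-663, -67)) = √(1*(-3502) - 701/(-67)) = √(-3502 - 701*(-1/67)) = √(-3502 + 701/67) = √(-233933/67) = I*√15673511/67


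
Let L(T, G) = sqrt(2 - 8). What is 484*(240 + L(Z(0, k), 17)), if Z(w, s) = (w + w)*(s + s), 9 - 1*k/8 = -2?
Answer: 116160 + 484*I*sqrt(6) ≈ 1.1616e+5 + 1185.6*I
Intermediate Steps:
k = 88 (k = 72 - 8*(-2) = 72 + 16 = 88)
Z(w, s) = 4*s*w (Z(w, s) = (2*w)*(2*s) = 4*s*w)
L(T, G) = I*sqrt(6) (L(T, G) = sqrt(-6) = I*sqrt(6))
484*(240 + L(Z(0, k), 17)) = 484*(240 + I*sqrt(6)) = 116160 + 484*I*sqrt(6)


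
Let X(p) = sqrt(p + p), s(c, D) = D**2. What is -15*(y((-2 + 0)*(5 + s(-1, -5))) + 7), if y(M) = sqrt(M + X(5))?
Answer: -105 - 15*I*sqrt(60 - sqrt(10)) ≈ -105.0 - 113.09*I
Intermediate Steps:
X(p) = sqrt(2)*sqrt(p) (X(p) = sqrt(2*p) = sqrt(2)*sqrt(p))
y(M) = sqrt(M + sqrt(10)) (y(M) = sqrt(M + sqrt(2)*sqrt(5)) = sqrt(M + sqrt(10)))
-15*(y((-2 + 0)*(5 + s(-1, -5))) + 7) = -15*(sqrt((-2 + 0)*(5 + (-5)**2) + sqrt(10)) + 7) = -15*(sqrt(-2*(5 + 25) + sqrt(10)) + 7) = -15*(sqrt(-2*30 + sqrt(10)) + 7) = -15*(sqrt(-60 + sqrt(10)) + 7) = -15*(7 + sqrt(-60 + sqrt(10))) = -105 - 15*sqrt(-60 + sqrt(10))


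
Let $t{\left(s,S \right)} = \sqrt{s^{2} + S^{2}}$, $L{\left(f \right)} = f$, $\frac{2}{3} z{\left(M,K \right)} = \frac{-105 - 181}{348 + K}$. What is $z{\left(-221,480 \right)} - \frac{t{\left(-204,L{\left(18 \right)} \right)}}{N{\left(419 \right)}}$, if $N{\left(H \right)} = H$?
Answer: $- \frac{143}{276} - \frac{6 \sqrt{1165}}{419} \approx -1.0069$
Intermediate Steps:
$z{\left(M,K \right)} = - \frac{429}{348 + K}$ ($z{\left(M,K \right)} = \frac{3 \frac{-105 - 181}{348 + K}}{2} = \frac{3 \left(- \frac{286}{348 + K}\right)}{2} = - \frac{429}{348 + K}$)
$t{\left(s,S \right)} = \sqrt{S^{2} + s^{2}}$
$z{\left(-221,480 \right)} - \frac{t{\left(-204,L{\left(18 \right)} \right)}}{N{\left(419 \right)}} = - \frac{429}{348 + 480} - \frac{\sqrt{18^{2} + \left(-204\right)^{2}}}{419} = - \frac{429}{828} - \sqrt{324 + 41616} \cdot \frac{1}{419} = \left(-429\right) \frac{1}{828} - \sqrt{41940} \cdot \frac{1}{419} = - \frac{143}{276} - 6 \sqrt{1165} \cdot \frac{1}{419} = - \frac{143}{276} - \frac{6 \sqrt{1165}}{419}$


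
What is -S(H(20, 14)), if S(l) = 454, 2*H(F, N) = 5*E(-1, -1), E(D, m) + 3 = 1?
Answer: -454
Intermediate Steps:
E(D, m) = -2 (E(D, m) = -3 + 1 = -2)
H(F, N) = -5 (H(F, N) = (5*(-2))/2 = (½)*(-10) = -5)
-S(H(20, 14)) = -1*454 = -454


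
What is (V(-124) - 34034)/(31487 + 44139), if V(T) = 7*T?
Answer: -17451/37813 ≈ -0.46151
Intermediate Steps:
(V(-124) - 34034)/(31487 + 44139) = (7*(-124) - 34034)/(31487 + 44139) = (-868 - 34034)/75626 = -34902*1/75626 = -17451/37813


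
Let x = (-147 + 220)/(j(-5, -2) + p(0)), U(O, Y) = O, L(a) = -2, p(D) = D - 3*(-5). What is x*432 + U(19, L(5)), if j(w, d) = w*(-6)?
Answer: 3599/5 ≈ 719.80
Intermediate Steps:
p(D) = 15 + D (p(D) = D + 15 = 15 + D)
j(w, d) = -6*w
x = 73/45 (x = (-147 + 220)/(-6*(-5) + (15 + 0)) = 73/(30 + 15) = 73/45 ≈ 1.6222)
x*432 + U(19, L(5)) = (73/45)*432 + 19 = 3504/5 + 19 = 3599/5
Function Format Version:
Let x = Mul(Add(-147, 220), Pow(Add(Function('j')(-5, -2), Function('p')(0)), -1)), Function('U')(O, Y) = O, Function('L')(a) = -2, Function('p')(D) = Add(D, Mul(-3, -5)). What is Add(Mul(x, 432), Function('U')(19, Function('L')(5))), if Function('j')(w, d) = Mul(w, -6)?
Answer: Rational(3599, 5) ≈ 719.80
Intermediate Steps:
Function('p')(D) = Add(15, D) (Function('p')(D) = Add(D, 15) = Add(15, D))
Function('j')(w, d) = Mul(-6, w)
x = Rational(73, 45) (x = Mul(Add(-147, 220), Pow(Add(Mul(-6, -5), Add(15, 0)), -1)) = Mul(73, Pow(Add(30, 15), -1)) = Mul(73, Pow(45, -1)) = Mul(73, Rational(1, 45)) = Rational(73, 45) ≈ 1.6222)
Add(Mul(x, 432), Function('U')(19, Function('L')(5))) = Add(Mul(Rational(73, 45), 432), 19) = Add(Rational(3504, 5), 19) = Rational(3599, 5)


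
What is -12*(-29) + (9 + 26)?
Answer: 383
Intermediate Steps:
-12*(-29) + (9 + 26) = 348 + 35 = 383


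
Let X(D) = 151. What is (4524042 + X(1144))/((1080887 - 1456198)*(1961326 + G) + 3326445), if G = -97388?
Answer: -4524193/699553108273 ≈ -6.4673e-6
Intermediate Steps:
(4524042 + X(1144))/((1080887 - 1456198)*(1961326 + G) + 3326445) = (4524042 + 151)/((1080887 - 1456198)*(1961326 - 97388) + 3326445) = 4524193/(-375311*1863938 + 3326445) = 4524193/(-699556434718 + 3326445) = 4524193/(-699553108273) = 4524193*(-1/699553108273) = -4524193/699553108273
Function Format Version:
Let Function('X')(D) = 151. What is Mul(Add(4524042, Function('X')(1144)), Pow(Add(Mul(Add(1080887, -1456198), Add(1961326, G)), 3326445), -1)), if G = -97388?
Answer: Rational(-4524193, 699553108273) ≈ -6.4673e-6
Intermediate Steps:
Mul(Add(4524042, Function('X')(1144)), Pow(Add(Mul(Add(1080887, -1456198), Add(1961326, G)), 3326445), -1)) = Mul(Add(4524042, 151), Pow(Add(Mul(Add(1080887, -1456198), Add(1961326, -97388)), 3326445), -1)) = Mul(4524193, Pow(Add(Mul(-375311, 1863938), 3326445), -1)) = Mul(4524193, Pow(Add(-699556434718, 3326445), -1)) = Mul(4524193, Pow(-699553108273, -1)) = Mul(4524193, Rational(-1, 699553108273)) = Rational(-4524193, 699553108273)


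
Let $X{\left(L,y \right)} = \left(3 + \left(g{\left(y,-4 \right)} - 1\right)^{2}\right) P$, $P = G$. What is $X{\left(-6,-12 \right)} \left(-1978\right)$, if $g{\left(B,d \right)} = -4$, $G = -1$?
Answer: $55384$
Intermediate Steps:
$P = -1$
$X{\left(L,y \right)} = -28$ ($X{\left(L,y \right)} = \left(3 + \left(-4 - 1\right)^{2}\right) \left(-1\right) = \left(3 + \left(-5\right)^{2}\right) \left(-1\right) = \left(3 + 25\right) \left(-1\right) = 28 \left(-1\right) = -28$)
$X{\left(-6,-12 \right)} \left(-1978\right) = \left(-28\right) \left(-1978\right) = 55384$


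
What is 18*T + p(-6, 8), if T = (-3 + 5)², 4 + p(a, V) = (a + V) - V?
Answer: 62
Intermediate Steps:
p(a, V) = -4 + a (p(a, V) = -4 + ((a + V) - V) = -4 + ((V + a) - V) = -4 + a)
T = 4 (T = 2² = 4)
18*T + p(-6, 8) = 18*4 + (-4 - 6) = 72 - 10 = 62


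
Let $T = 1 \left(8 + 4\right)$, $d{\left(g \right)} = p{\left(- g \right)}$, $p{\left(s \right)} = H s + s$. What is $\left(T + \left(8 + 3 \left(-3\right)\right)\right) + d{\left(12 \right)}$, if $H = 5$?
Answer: $-61$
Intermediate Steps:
$p{\left(s \right)} = 6 s$ ($p{\left(s \right)} = 5 s + s = 6 s$)
$d{\left(g \right)} = - 6 g$ ($d{\left(g \right)} = 6 \left(- g\right) = - 6 g$)
$T = 12$ ($T = 1 \cdot 12 = 12$)
$\left(T + \left(8 + 3 \left(-3\right)\right)\right) + d{\left(12 \right)} = \left(12 + \left(8 + 3 \left(-3\right)\right)\right) - 72 = \left(12 + \left(8 - 9\right)\right) - 72 = \left(12 - 1\right) - 72 = 11 - 72 = -61$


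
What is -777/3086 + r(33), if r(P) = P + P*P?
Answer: 3461715/3086 ≈ 1121.7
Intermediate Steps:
r(P) = P + P**2
-777/3086 + r(33) = -777/3086 + 33*(1 + 33) = -777*1/3086 + 33*34 = -777/3086 + 1122 = 3461715/3086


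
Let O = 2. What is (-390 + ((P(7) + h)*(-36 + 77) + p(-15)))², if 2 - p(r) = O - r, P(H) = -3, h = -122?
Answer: 30580900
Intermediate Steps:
p(r) = r (p(r) = 2 - (2 - r) = 2 + (-2 + r) = r)
(-390 + ((P(7) + h)*(-36 + 77) + p(-15)))² = (-390 + ((-3 - 122)*(-36 + 77) - 15))² = (-390 + (-125*41 - 15))² = (-390 + (-5125 - 15))² = (-390 - 5140)² = (-5530)² = 30580900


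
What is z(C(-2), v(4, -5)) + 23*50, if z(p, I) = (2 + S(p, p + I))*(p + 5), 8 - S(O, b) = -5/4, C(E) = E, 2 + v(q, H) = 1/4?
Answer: 4735/4 ≈ 1183.8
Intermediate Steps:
v(q, H) = -7/4 (v(q, H) = -2 + 1/4 = -2 + ¼ = -7/4)
S(O, b) = 37/4 (S(O, b) = 8 - (-5)/4 = 8 - 1*(-5/4) = 8 + 5/4 = 37/4)
z(p, I) = 225/4 + 45*p/4 (z(p, I) = (2 + 37/4)*(p + 5) = 45*(5 + p)/4 = 225/4 + 45*p/4)
z(C(-2), v(4, -5)) + 23*50 = (225/4 + (45/4)*(-2)) + 23*50 = (225/4 - 45/2) + 1150 = 135/4 + 1150 = 4735/4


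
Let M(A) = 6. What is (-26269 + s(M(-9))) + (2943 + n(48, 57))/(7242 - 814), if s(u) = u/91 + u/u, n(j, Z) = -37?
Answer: -7682555525/292474 ≈ -26267.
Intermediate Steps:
s(u) = 1 + u/91 (s(u) = u*(1/91) + 1 = u/91 + 1 = 1 + u/91)
(-26269 + s(M(-9))) + (2943 + n(48, 57))/(7242 - 814) = (-26269 + (1 + (1/91)*6)) + (2943 - 37)/(7242 - 814) = (-26269 + (1 + 6/91)) + 2906/6428 = (-26269 + 97/91) + 2906*(1/6428) = -2390382/91 + 1453/3214 = -7682555525/292474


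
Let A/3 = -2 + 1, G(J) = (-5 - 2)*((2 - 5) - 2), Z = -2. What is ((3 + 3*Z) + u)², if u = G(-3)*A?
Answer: 11664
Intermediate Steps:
G(J) = 35 (G(J) = -7*(-3 - 2) = -7*(-5) = 35)
A = -3 (A = 3*(-2 + 1) = 3*(-1) = -3)
u = -105 (u = 35*(-3) = -105)
((3 + 3*Z) + u)² = ((3 + 3*(-2)) - 105)² = ((3 - 6) - 105)² = (-3 - 105)² = (-108)² = 11664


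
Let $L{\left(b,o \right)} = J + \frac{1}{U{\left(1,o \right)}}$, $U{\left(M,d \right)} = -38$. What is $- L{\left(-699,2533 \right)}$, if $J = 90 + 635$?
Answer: $- \frac{27549}{38} \approx -724.97$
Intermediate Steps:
$J = 725$
$L{\left(b,o \right)} = \frac{27549}{38}$ ($L{\left(b,o \right)} = 725 + \frac{1}{-38} = 725 - \frac{1}{38} = \frac{27549}{38}$)
$- L{\left(-699,2533 \right)} = \left(-1\right) \frac{27549}{38} = - \frac{27549}{38}$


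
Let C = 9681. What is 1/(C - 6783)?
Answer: 1/2898 ≈ 0.00034507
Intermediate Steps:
1/(C - 6783) = 1/(9681 - 6783) = 1/2898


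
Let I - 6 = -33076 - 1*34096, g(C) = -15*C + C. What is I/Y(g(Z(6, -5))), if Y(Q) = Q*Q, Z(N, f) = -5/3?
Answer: -302247/2450 ≈ -123.37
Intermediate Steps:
Z(N, f) = -5/3 (Z(N, f) = -5*⅓ = -5/3)
g(C) = -14*C
Y(Q) = Q²
I = -67166 (I = 6 + (-33076 - 1*34096) = 6 + (-33076 - 34096) = 6 - 67172 = -67166)
I/Y(g(Z(6, -5))) = -67166/((-14*(-5/3))²) = -67166/((70/3)²) = -67166/4900/9 = -67166*9/4900 = -302247/2450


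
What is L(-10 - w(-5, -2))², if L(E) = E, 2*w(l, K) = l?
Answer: 225/4 ≈ 56.250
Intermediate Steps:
w(l, K) = l/2
L(-10 - w(-5, -2))² = (-10 - (-5)/2)² = (-10 - 1*(-5/2))² = (-10 + 5/2)² = (-15/2)² = 225/4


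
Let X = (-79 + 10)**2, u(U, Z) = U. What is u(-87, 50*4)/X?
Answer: -29/1587 ≈ -0.018273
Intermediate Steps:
X = 4761 (X = (-69)**2 = 4761)
u(-87, 50*4)/X = -87/4761 = -87*1/4761 = -29/1587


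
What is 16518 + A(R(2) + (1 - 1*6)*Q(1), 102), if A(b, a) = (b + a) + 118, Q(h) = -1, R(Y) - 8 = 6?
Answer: 16757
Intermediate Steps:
R(Y) = 14 (R(Y) = 8 + 6 = 14)
A(b, a) = 118 + a + b (A(b, a) = (a + b) + 118 = 118 + a + b)
16518 + A(R(2) + (1 - 1*6)*Q(1), 102) = 16518 + (118 + 102 + (14 + (1 - 1*6)*(-1))) = 16518 + (118 + 102 + (14 + (1 - 6)*(-1))) = 16518 + (118 + 102 + (14 - 5*(-1))) = 16518 + (118 + 102 + (14 + 5)) = 16518 + (118 + 102 + 19) = 16518 + 239 = 16757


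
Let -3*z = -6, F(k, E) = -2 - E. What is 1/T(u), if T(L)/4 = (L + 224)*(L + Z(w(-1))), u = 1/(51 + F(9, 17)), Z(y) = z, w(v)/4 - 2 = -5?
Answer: 256/465985 ≈ 0.00054937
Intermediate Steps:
z = 2 (z = -⅓*(-6) = 2)
w(v) = -12 (w(v) = 8 + 4*(-5) = 8 - 20 = -12)
Z(y) = 2
u = 1/32 (u = 1/(51 + (-2 - 1*17)) = 1/(51 + (-2 - 17)) = 1/(51 - 19) = 1/32 ≈ 0.031250)
T(L) = 4*(2 + L)*(224 + L) (T(L) = 4*((L + 224)*(L + 2)) = 4*((224 + L)*(2 + L)) = 4*((2 + L)*(224 + L)) = 4*(2 + L)*(224 + L))
1/T(u) = 1/(1792 + 4*(1/32)² + 904*(1/32)) = 1/(1792 + 4*(1/1024) + 113/4) = 1/(1792 + 1/256 + 113/4) = 1/(465985/256) = 256/465985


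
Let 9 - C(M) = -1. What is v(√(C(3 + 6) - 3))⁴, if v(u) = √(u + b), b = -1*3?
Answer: (3 - √7)² ≈ 0.12549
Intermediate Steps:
C(M) = 10 (C(M) = 9 - 1*(-1) = 9 + 1 = 10)
b = -3
v(u) = √(-3 + u) (v(u) = √(u - 3) = √(-3 + u))
v(√(C(3 + 6) - 3))⁴ = (√(-3 + √(10 - 3)))⁴ = (√(-3 + √7))⁴ = (-3 + √7)²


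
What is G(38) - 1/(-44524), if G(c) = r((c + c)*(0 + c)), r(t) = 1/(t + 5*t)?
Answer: 15463/192877968 ≈ 8.0170e-5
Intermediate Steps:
r(t) = 1/(6*t)
G(c) = 1/(12*c²) (G(c) = 1/(6*(((c + c)*(0 + c)))) = 1/(6*(((2*c)*c))) = 1/(6*((2*c²))) = (1/(2*c²))/6 = 1/(12*c²))
G(38) - 1/(-44524) = (1/12)/38² - 1/(-44524) = (1/12)*(1/1444) - 1*(-1/44524) = 1/17328 + 1/44524 = 15463/192877968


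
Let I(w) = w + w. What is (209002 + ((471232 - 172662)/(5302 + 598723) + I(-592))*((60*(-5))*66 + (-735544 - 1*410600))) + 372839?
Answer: 4507277680737/3265 ≈ 1.3805e+9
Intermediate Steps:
I(w) = 2*w
(209002 + ((471232 - 172662)/(5302 + 598723) + I(-592))*((60*(-5))*66 + (-735544 - 1*410600))) + 372839 = (209002 + ((471232 - 172662)/(5302 + 598723) + 2*(-592))*((60*(-5))*66 + (-735544 - 1*410600))) + 372839 = (209002 + (298570/604025 - 1184)*(-300*66 + (-735544 - 410600))) + 372839 = (209002 + (298570*(1/604025) - 1184)*(-19800 - 1146144)) + 372839 = (209002 + (59714/120805 - 1184)*(-1165944)) + 372839 = (209002 - 142973406/120805*(-1165944)) + 372839 = (209002 + 4505377969872/3265) + 372839 = 4506060361402/3265 + 372839 = 4507277680737/3265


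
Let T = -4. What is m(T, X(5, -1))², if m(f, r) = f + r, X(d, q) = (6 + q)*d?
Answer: 441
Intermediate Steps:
X(d, q) = d*(6 + q)
m(T, X(5, -1))² = (-4 + 5*(6 - 1))² = (-4 + 5*5)² = (-4 + 25)² = 21² = 441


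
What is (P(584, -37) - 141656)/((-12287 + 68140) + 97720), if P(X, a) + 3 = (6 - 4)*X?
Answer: -140491/153573 ≈ -0.91482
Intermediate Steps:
P(X, a) = -3 + 2*X (P(X, a) = -3 + (6 - 4)*X = -3 + 2*X)
(P(584, -37) - 141656)/((-12287 + 68140) + 97720) = ((-3 + 2*584) - 141656)/((-12287 + 68140) + 97720) = ((-3 + 1168) - 141656)/(55853 + 97720) = (1165 - 141656)/153573 = -140491*1/153573 = -140491/153573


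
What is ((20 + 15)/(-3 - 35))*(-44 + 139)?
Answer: -175/2 ≈ -87.500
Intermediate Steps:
((20 + 15)/(-3 - 35))*(-44 + 139) = (35/(-38))*95 = (35*(-1/38))*95 = -35/38*95 = -175/2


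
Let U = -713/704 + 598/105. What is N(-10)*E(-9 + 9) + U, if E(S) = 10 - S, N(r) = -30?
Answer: -21829873/73920 ≈ -295.32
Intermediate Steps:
U = 346127/73920 (U = -713*1/704 + 598*(1/105) = -713/704 + 598/105 = 346127/73920 ≈ 4.6825)
N(-10)*E(-9 + 9) + U = -30*(10 - (-9 + 9)) + 346127/73920 = -30*(10 - 1*0) + 346127/73920 = -30*(10 + 0) + 346127/73920 = -30*10 + 346127/73920 = -300 + 346127/73920 = -21829873/73920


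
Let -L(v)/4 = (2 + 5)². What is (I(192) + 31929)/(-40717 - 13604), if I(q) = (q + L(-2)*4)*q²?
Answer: 7263853/18107 ≈ 401.16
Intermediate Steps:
L(v) = -196 (L(v) = -4*(2 + 5)² = -4*7² = -4*49 = -196)
I(q) = q²*(-784 + q) (I(q) = (q - 196*4)*q² = (q - 784)*q² = (-784 + q)*q² = q²*(-784 + q))
(I(192) + 31929)/(-40717 - 13604) = (192²*(-784 + 192) + 31929)/(-40717 - 13604) = (36864*(-592) + 31929)/(-54321) = (-21823488 + 31929)*(-1/54321) = -21791559*(-1/54321) = 7263853/18107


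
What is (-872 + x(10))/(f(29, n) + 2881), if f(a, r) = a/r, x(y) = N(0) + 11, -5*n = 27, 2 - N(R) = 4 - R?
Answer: -23301/77642 ≈ -0.30011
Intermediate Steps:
N(R) = -2 + R (N(R) = 2 - (4 - R) = 2 + (-4 + R) = -2 + R)
n = -27/5 (n = -⅕*27 = -27/5 ≈ -5.4000)
x(y) = 9 (x(y) = (-2 + 0) + 11 = -2 + 11 = 9)
(-872 + x(10))/(f(29, n) + 2881) = (-872 + 9)/(29/(-27/5) + 2881) = -863/(29*(-5/27) + 2881) = -863/(-145/27 + 2881) = -863/77642/27 = -863*27/77642 = -23301/77642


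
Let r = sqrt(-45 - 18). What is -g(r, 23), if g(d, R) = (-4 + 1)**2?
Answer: -9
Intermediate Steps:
r = 3*I*sqrt(7) (r = sqrt(-63) = 3*I*sqrt(7) ≈ 7.9373*I)
g(d, R) = 9 (g(d, R) = (-3)**2 = 9)
-g(r, 23) = -1*9 = -9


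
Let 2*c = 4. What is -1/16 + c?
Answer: 31/16 ≈ 1.9375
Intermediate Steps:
c = 2 (c = (½)*4 = 2)
-1/16 + c = -1/16 + 2 = 31/16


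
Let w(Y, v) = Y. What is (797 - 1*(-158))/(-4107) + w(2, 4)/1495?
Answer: -1419511/6139965 ≈ -0.23119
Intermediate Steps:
(797 - 1*(-158))/(-4107) + w(2, 4)/1495 = (797 - 1*(-158))/(-4107) + 2/1495 = (797 + 158)*(-1/4107) + 2*(1/1495) = 955*(-1/4107) + 2/1495 = -955/4107 + 2/1495 = -1419511/6139965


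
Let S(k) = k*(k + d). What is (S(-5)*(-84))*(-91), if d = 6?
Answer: -38220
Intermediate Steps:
S(k) = k*(6 + k) (S(k) = k*(k + 6) = k*(6 + k))
(S(-5)*(-84))*(-91) = (-5*(6 - 5)*(-84))*(-91) = (-5*1*(-84))*(-91) = -5*(-84)*(-91) = 420*(-91) = -38220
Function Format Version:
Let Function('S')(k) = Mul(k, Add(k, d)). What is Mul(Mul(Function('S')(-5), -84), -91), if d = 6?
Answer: -38220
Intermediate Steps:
Function('S')(k) = Mul(k, Add(6, k)) (Function('S')(k) = Mul(k, Add(k, 6)) = Mul(k, Add(6, k)))
Mul(Mul(Function('S')(-5), -84), -91) = Mul(Mul(Mul(-5, Add(6, -5)), -84), -91) = Mul(Mul(Mul(-5, 1), -84), -91) = Mul(Mul(-5, -84), -91) = Mul(420, -91) = -38220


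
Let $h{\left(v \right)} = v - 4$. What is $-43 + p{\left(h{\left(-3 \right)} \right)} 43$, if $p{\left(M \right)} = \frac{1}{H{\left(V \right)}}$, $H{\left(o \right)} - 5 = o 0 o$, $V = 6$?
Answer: $- \frac{172}{5} \approx -34.4$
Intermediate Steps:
$H{\left(o \right)} = 5$ ($H{\left(o \right)} = 5 + o 0 o = 5 + 0 o = 5 + 0 = 5$)
$h{\left(v \right)} = -4 + v$
$p{\left(M \right)} = \frac{1}{5}$
$-43 + p{\left(h{\left(-3 \right)} \right)} 43 = -43 + \frac{1}{5} \cdot 43 = -43 + \frac{43}{5} = - \frac{172}{5}$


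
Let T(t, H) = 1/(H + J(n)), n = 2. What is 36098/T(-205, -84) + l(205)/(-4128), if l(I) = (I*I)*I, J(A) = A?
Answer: -12227643733/4128 ≈ -2.9621e+6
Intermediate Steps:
T(t, H) = 1/(2 + H) (T(t, H) = 1/(H + 2) = 1/(2 + H))
l(I) = I**3 (l(I) = I**2*I = I**3)
36098/T(-205, -84) + l(205)/(-4128) = 36098/(1/(2 - 84)) + 205**3/(-4128) = 36098/(1/(-82)) + 8615125*(-1/4128) = 36098/(-1/82) - 8615125/4128 = 36098*(-82) - 8615125/4128 = -2960036 - 8615125/4128 = -12227643733/4128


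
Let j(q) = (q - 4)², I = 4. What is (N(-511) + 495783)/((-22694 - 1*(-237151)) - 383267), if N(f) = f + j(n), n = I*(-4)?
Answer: -82612/28135 ≈ -2.9363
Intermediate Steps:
n = -16 (n = 4*(-4) = -16)
j(q) = (-4 + q)²
N(f) = 400 + f (N(f) = f + (-4 - 16)² = f + (-20)² = f + 400 = 400 + f)
(N(-511) + 495783)/((-22694 - 1*(-237151)) - 383267) = ((400 - 511) + 495783)/((-22694 - 1*(-237151)) - 383267) = (-111 + 495783)/((-22694 + 237151) - 383267) = 495672/(214457 - 383267) = 495672/(-168810) = 495672*(-1/168810) = -82612/28135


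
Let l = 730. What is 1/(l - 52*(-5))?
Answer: 1/990 ≈ 0.0010101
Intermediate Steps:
1/(l - 52*(-5)) = 1/(730 - 52*(-5)) = 1/(730 + 260) = 1/990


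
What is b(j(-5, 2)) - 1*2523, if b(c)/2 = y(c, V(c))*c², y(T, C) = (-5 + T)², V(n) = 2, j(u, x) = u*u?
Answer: 497477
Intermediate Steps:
j(u, x) = u²
b(c) = 2*c²*(-5 + c)² (b(c) = 2*((-5 + c)²*c²) = 2*(c²*(-5 + c)²) = 2*c²*(-5 + c)²)
b(j(-5, 2)) - 1*2523 = 2*((-5)²)²*(-5 + (-5)²)² - 1*2523 = 2*25²*(-5 + 25)² - 2523 = 2*625*20² - 2523 = 2*625*400 - 2523 = 500000 - 2523 = 497477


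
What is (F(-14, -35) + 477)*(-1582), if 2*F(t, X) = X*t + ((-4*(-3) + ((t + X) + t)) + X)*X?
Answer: -3523114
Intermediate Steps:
F(t, X) = X*t/2 + X*(12 + 2*X + 2*t)/2 (F(t, X) = (X*t + ((-4*(-3) + ((t + X) + t)) + X)*X)/2 = (X*t + ((12 + ((X + t) + t)) + X)*X)/2 = (X*t + ((12 + (X + 2*t)) + X)*X)/2 = (X*t + ((12 + X + 2*t) + X)*X)/2 = (X*t + (12 + 2*X + 2*t)*X)/2 = (X*t + X*(12 + 2*X + 2*t))/2 = X*t/2 + X*(12 + 2*X + 2*t)/2)
(F(-14, -35) + 477)*(-1582) = ((1/2)*(-35)*(12 + 2*(-35) + 3*(-14)) + 477)*(-1582) = ((1/2)*(-35)*(12 - 70 - 42) + 477)*(-1582) = ((1/2)*(-35)*(-100) + 477)*(-1582) = (1750 + 477)*(-1582) = 2227*(-1582) = -3523114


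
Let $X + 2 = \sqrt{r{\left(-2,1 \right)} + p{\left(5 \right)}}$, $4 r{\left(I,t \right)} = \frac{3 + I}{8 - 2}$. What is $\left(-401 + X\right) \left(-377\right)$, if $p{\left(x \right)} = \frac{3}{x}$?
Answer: $151931 - \frac{377 \sqrt{2310}}{60} \approx 1.5163 \cdot 10^{5}$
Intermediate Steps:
$r{\left(I,t \right)} = \frac{1}{8} + \frac{I}{24}$ ($r{\left(I,t \right)} = \frac{\left(3 + I\right) \frac{1}{8 - 2}}{4} = \frac{\left(3 + I\right) \frac{1}{6}}{4} = \frac{\frac{1}{2} + \frac{I}{6}}{4} = \frac{1}{8} + \frac{I}{24}$)
$X = -2 + \frac{\sqrt{2310}}{60}$ ($X = -2 + \sqrt{\left(\frac{1}{8} + \frac{1}{24} \left(-2\right)\right) + \frac{3}{5}} = -2 + \sqrt{\left(\frac{1}{8} - \frac{1}{12}\right) + 3 \cdot \frac{1}{5}} = -2 + \sqrt{\frac{1}{24} + \frac{3}{5}} = -2 + \sqrt{\frac{77}{120}} = -2 + \frac{\sqrt{2310}}{60} \approx -1.199$)
$\left(-401 + X\right) \left(-377\right) = \left(-401 - \left(2 - \frac{\sqrt{2310}}{60}\right)\right) \left(-377\right) = \left(-403 + \frac{\sqrt{2310}}{60}\right) \left(-377\right) = 151931 - \frac{377 \sqrt{2310}}{60}$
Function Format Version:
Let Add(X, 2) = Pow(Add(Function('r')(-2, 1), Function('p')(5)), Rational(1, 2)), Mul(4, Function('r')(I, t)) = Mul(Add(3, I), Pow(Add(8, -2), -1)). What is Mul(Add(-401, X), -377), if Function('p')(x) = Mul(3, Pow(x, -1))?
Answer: Add(151931, Mul(Rational(-377, 60), Pow(2310, Rational(1, 2)))) ≈ 1.5163e+5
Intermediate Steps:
Function('r')(I, t) = Add(Rational(1, 8), Mul(Rational(1, 24), I)) (Function('r')(I, t) = Mul(Rational(1, 4), Mul(Add(3, I), Pow(Add(8, -2), -1))) = Mul(Rational(1, 4), Mul(Add(3, I), Pow(6, -1))) = Mul(Rational(1, 4), Mul(Add(3, I), Rational(1, 6))) = Mul(Rational(1, 4), Add(Rational(1, 2), Mul(Rational(1, 6), I))) = Add(Rational(1, 8), Mul(Rational(1, 24), I)))
X = Add(-2, Mul(Rational(1, 60), Pow(2310, Rational(1, 2)))) (X = Add(-2, Pow(Add(Add(Rational(1, 8), Mul(Rational(1, 24), -2)), Mul(3, Pow(5, -1))), Rational(1, 2))) = Add(-2, Pow(Add(Add(Rational(1, 8), Rational(-1, 12)), Mul(3, Rational(1, 5))), Rational(1, 2))) = Add(-2, Pow(Add(Rational(1, 24), Rational(3, 5)), Rational(1, 2))) = Add(-2, Pow(Rational(77, 120), Rational(1, 2))) = Add(-2, Mul(Rational(1, 60), Pow(2310, Rational(1, 2)))) ≈ -1.1990)
Mul(Add(-401, X), -377) = Mul(Add(-401, Add(-2, Mul(Rational(1, 60), Pow(2310, Rational(1, 2))))), -377) = Mul(Add(-403, Mul(Rational(1, 60), Pow(2310, Rational(1, 2)))), -377) = Add(151931, Mul(Rational(-377, 60), Pow(2310, Rational(1, 2))))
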